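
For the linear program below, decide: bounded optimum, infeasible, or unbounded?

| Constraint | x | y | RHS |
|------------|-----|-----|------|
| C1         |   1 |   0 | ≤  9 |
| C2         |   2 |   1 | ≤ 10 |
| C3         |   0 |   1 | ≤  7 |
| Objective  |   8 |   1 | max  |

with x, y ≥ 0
The point (5, 0) satisfies every constraint, so the LP is feasible; the constraints give x ≤ 9 and y ≤ 7, which with x, y ≥ 0 keep the feasible region inside a bounded box. A feasible, bounded LP attains a finite optimum at a vertex.

Bounded optimum: z* = 40 at (5, 0).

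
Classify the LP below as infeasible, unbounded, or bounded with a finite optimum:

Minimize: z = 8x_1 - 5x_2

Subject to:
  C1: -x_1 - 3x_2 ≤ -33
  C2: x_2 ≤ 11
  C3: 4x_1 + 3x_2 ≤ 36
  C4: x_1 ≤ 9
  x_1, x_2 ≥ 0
The point (0, 11) satisfies every constraint, so the LP is feasible; the constraints give x_1 ≤ 9 and x_2 ≤ 11, which with x_1, x_2 ≥ 0 keep the feasible region inside a bounded box. A feasible, bounded LP attains a finite optimum at a vertex.

Evaluating z = 8x_1 - 5x_2 at each vertex:
  (1, 10.67): z = -45.33
  (0.75, 11): z = -49
  (0, 11): z = -55

The LP has an optimal solution: (0, 11) with z = -55.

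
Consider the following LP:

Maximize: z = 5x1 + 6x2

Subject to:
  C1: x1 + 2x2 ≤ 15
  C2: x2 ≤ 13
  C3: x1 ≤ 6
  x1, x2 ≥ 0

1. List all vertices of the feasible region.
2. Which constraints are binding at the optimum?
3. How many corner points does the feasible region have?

1. (0, 0), (6, 0), (6, 4.5), (0, 7.5)
2. C1, C3
3. 4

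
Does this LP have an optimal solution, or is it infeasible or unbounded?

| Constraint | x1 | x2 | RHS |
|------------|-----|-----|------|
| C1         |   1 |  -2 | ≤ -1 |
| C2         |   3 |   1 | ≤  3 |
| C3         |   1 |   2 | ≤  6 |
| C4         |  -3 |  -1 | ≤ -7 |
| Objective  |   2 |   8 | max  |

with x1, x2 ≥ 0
C2 requires 3x1 + x2 ≤ 3, while C4 (-3x1 - x2 ≤ -7) is equivalent to 3x1 + x2 ≥ 7. Together they would need 7 ≤ 3x1 + x2 ≤ 3, which is impossible since 7 > 3. No point satisfies all constraints.

Infeasible — the constraint set is empty.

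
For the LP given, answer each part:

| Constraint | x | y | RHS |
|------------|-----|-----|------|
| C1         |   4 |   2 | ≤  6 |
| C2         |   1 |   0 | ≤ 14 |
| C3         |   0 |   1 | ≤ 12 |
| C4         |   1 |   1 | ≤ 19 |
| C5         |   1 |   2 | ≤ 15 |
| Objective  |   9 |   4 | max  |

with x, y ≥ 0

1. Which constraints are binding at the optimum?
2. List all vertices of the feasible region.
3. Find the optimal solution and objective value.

1. C1, y ≥ 0
2. (0, 0), (1.5, 0), (0, 3)
3. x = 1.5, y = 0, z = 13.5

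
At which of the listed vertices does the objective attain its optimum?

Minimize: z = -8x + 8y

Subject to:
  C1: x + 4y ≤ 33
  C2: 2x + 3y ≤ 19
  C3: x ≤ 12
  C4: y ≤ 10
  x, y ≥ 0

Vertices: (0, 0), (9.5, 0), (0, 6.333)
Evaluating z = -8x + 8y at each vertex:
  (0, 0): z = 0
  (9.5, 0): z = -76
  (0, 6.333): z = 50.67

The smallest value is z = -76, attained at (9.5, 0).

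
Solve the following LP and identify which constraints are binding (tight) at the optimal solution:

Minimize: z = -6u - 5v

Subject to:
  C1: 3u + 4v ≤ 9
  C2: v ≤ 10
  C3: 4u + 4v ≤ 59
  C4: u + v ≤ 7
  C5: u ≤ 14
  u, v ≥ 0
Optimal: u = 3, v = 0
Slack at optimum:
  C1: slack = 0 (binding)
  C2: slack = 10
  C3: slack = 47
  C4: slack = 4
  C5: slack = 11
  u ≥ 0: u = 3
  v ≥ 0: v = 0 (binding)
Binding constraints: C1, v ≥ 0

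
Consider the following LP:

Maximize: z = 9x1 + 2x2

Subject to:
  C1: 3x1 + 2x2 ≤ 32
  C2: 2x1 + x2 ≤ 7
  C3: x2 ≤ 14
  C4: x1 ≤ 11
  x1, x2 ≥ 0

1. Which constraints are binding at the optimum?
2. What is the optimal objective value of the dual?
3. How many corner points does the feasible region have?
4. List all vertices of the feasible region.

1. C2, x2 ≥ 0
2. 31.5 (by strong duality, equal to the primal optimum)
3. 3
4. (0, 0), (3.5, 0), (0, 7)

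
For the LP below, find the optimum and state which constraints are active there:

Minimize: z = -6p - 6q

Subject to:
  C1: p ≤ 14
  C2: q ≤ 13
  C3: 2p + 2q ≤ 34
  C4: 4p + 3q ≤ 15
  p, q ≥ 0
Optimal: p = 0, q = 5
Binding: C4, p ≥ 0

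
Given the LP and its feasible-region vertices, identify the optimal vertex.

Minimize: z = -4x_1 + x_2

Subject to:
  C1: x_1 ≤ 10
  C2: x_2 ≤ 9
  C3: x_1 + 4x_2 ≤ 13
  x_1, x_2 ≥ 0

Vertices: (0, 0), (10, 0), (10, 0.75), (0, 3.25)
Evaluating z = -4x_1 + x_2 at each vertex:
  (0, 0): z = 0
  (10, 0): z = -40
  (10, 0.75): z = -39.25
  (0, 3.25): z = 3.25

The smallest value is z = -40, attained at (10, 0).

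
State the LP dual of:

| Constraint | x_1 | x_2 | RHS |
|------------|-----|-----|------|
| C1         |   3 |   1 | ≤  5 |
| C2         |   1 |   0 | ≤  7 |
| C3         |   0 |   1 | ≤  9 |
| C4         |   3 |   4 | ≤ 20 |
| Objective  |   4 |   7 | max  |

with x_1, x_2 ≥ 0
Minimize: z = 5y1 + 7y2 + 9y3 + 20y4

Subject to:
  C1: -3y1 - y2 - 3y4 ≤ -4
  C2: -y1 - y3 - 4y4 ≤ -7
  y1, y2, y3, y4 ≥ 0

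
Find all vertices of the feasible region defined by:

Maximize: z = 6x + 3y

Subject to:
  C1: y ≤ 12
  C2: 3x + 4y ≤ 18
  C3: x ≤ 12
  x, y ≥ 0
Each vertex is the intersection of two constraint boundaries that also satisfies all remaining constraints:
  x = 0 and y = 0 → (0, 0)
  3x + 4y = 18 and y = 0 → (6, 0)
  3x + 4y = 18 and x = 0 → (0, 4.5)

Vertices: (0, 0), (6, 0), (0, 4.5)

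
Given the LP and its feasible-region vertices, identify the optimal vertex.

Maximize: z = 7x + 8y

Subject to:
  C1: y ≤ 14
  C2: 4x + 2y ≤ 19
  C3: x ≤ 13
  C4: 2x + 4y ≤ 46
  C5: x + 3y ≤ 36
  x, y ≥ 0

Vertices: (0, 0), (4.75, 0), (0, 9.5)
(0, 9.5) with z = 76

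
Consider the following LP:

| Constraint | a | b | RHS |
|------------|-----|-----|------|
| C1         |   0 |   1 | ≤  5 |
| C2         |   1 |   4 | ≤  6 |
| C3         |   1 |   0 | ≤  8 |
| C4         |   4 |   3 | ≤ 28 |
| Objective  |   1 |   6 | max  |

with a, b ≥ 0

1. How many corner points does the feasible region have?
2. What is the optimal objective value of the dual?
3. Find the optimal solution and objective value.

1. 3
2. 9 (by strong duality, equal to the primal optimum)
3. a = 0, b = 1.5, z = 9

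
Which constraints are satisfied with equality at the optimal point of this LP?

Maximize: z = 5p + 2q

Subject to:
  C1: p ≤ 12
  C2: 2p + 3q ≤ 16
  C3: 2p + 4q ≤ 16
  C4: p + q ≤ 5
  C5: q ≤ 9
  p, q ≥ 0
Optimal: p = 5, q = 0
Binding: C4, q ≥ 0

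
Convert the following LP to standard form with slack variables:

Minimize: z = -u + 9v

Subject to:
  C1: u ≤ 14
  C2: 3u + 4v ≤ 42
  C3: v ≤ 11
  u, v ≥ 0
min z = -u + 9v

s.t.
  u + s1 = 14
  3u + 4v + s2 = 42
  v + s3 = 11
  u, v, s1, s2, s3 ≥ 0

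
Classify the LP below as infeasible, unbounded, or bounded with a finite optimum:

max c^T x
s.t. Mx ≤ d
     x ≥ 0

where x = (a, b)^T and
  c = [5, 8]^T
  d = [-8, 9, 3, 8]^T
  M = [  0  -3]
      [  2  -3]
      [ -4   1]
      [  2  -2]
Feasible point: (0, 3) satisfies every constraint, so the LP is feasible.
Direction d = (1, 1): for each constraint row a, a·d ≤ 0 —
  (0)(1) + (-3)(1) = -3 ≤ 0
  (2)(1) + (-3)(1) = -1 ≤ 0
  (-4)(1) + (1)(1) = -3 ≤ 0
  (2)(1) + (-2)(1) = 0 ≤ 0
and d ≥ 0, so (0, 3) + t·d stays feasible for every t ≥ 0. Along this ray z = 5a + 8b changes by 13 per unit t, so z → +∞.

Unbounded: there is a feasible ray along which z → +∞.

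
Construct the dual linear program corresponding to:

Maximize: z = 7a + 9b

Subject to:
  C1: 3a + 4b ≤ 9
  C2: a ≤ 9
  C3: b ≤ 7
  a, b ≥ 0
Minimize: z = 9y1 + 9y2 + 7y3

Subject to:
  C1: -3y1 - y2 ≤ -7
  C2: -4y1 - y3 ≤ -9
  y1, y2, y3 ≥ 0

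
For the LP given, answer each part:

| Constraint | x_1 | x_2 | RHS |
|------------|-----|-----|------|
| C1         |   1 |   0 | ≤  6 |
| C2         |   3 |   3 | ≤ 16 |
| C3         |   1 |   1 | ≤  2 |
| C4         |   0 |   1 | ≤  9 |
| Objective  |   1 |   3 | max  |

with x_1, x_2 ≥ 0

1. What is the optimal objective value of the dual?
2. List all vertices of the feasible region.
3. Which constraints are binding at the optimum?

1. 6 (by strong duality, equal to the primal optimum)
2. (0, 0), (2, 0), (0, 2)
3. C3, x_1 ≥ 0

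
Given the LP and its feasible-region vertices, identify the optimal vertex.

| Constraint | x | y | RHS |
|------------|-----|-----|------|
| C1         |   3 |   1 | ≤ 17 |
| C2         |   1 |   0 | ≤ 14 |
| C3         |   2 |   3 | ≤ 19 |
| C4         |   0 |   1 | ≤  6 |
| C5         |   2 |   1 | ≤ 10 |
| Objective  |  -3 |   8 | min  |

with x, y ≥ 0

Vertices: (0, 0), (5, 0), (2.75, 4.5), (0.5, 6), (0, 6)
(5, 0) with z = -15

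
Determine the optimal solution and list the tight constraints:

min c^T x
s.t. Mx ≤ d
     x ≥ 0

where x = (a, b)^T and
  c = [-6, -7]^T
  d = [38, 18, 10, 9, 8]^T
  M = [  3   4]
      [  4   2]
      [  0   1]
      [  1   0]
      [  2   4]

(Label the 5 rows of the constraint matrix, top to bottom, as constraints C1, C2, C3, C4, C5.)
Optimal: a = 4, b = 0
Binding: C5, b ≥ 0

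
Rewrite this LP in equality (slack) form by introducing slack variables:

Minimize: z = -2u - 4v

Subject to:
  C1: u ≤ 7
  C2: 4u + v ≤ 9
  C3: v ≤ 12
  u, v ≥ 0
min z = -2u - 4v

s.t.
  u + s1 = 7
  4u + v + s2 = 9
  v + s3 = 12
  u, v, s1, s2, s3 ≥ 0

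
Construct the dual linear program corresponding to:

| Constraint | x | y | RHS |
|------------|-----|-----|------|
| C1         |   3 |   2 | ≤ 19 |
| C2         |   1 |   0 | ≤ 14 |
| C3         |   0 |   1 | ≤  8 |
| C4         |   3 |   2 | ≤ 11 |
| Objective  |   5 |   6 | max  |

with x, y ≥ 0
Minimize: z = 19y1 + 14y2 + 8y3 + 11y4

Subject to:
  C1: -3y1 - y2 - 3y4 ≤ -5
  C2: -2y1 - y3 - 2y4 ≤ -6
  y1, y2, y3, y4 ≥ 0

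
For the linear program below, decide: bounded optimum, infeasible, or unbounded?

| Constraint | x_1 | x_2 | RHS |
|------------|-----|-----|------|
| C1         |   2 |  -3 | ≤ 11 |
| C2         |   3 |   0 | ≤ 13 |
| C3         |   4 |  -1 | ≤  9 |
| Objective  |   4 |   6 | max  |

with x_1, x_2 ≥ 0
Feasible point: (0, 0) satisfies every constraint, so the LP is feasible.
Direction d = (0, 1): for each constraint row a, a·d ≤ 0 —
  (2)(0) + (-3)(1) = -3 ≤ 0
  (3)(0) + (0)(1) = 0 ≤ 0
  (4)(0) + (-1)(1) = -1 ≤ 0
and d ≥ 0, so (0, 0) + t·d stays feasible for every t ≥ 0. Along this ray z = 4x_1 + 6x_2 changes by 6 per unit t, so z → +∞.

Unbounded: there is a feasible ray along which z → +∞.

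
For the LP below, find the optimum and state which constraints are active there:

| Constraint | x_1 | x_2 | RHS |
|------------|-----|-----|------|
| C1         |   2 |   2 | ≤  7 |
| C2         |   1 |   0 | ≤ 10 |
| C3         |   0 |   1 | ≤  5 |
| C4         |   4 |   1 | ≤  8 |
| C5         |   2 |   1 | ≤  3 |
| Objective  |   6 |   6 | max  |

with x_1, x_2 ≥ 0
Optimal: x_1 = 0, x_2 = 3
Slack at optimum:
  C1: slack = 1
  C2: slack = 10
  C3: slack = 2
  C4: slack = 5
  C5: slack = 0 (binding)
  x_1 ≥ 0: x_1 = 0 (binding)
  x_2 ≥ 0: x_2 = 3
Binding constraints: C5, x_1 ≥ 0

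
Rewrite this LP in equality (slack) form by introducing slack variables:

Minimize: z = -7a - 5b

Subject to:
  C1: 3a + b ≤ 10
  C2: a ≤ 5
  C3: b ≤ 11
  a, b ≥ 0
min z = -7a - 5b

s.t.
  3a + b + s1 = 10
  a + s2 = 5
  b + s3 = 11
  a, b, s1, s2, s3 ≥ 0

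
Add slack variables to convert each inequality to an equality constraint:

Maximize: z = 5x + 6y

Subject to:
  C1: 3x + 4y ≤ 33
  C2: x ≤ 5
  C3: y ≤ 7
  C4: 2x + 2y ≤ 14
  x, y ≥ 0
max z = 5x + 6y

s.t.
  3x + 4y + s1 = 33
  x + s2 = 5
  y + s3 = 7
  2x + 2y + s4 = 14
  x, y, s1, s2, s3, s4 ≥ 0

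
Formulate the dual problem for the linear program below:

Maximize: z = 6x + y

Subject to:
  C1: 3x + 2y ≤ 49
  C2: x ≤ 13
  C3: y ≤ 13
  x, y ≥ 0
Minimize: z = 49y1 + 13y2 + 13y3

Subject to:
  C1: -3y1 - y2 ≤ -6
  C2: -2y1 - y3 ≤ -1
  y1, y2, y3 ≥ 0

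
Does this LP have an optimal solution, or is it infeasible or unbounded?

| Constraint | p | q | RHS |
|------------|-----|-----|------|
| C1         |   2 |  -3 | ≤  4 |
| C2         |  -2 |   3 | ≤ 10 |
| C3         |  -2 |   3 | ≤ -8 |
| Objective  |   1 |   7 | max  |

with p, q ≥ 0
C1 requires 2p - 3q ≤ 4, while C3 (-2p + 3q ≤ -8) is equivalent to 2p - 3q ≥ 8. Together they would need 8 ≤ 2p - 3q ≤ 4, which is impossible since 8 > 4. No point satisfies all constraints.

Infeasible: no point satisfies all constraints simultaneously.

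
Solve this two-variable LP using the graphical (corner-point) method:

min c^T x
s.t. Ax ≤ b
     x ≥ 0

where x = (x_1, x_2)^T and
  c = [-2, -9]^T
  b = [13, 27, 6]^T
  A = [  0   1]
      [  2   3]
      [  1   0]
x_1 = 0, x_2 = 9, z = -81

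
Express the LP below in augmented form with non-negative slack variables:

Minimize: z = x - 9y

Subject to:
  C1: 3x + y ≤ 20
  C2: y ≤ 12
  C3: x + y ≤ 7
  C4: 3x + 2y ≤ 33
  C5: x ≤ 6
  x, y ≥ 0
min z = x - 9y

s.t.
  3x + y + s1 = 20
  y + s2 = 12
  x + y + s3 = 7
  3x + 2y + s4 = 33
  x + s5 = 6
  x, y, s1, s2, s3, s4, s5 ≥ 0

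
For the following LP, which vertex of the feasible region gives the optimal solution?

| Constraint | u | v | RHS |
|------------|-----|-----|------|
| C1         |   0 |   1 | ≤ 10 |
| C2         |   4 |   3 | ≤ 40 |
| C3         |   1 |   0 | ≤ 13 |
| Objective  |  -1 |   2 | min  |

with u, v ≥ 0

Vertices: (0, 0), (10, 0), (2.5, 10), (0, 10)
Evaluating z = -u + 2v at each vertex:
  (0, 0): z = 0
  (10, 0): z = -10
  (2.5, 10): z = 17.5
  (0, 10): z = 20

The smallest value is z = -10, attained at (10, 0).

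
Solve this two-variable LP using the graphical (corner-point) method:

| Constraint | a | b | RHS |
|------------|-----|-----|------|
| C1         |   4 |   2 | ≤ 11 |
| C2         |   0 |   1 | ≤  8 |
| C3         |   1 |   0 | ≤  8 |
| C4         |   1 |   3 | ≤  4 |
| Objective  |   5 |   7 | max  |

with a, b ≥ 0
a = 2.5, b = 0.5, z = 16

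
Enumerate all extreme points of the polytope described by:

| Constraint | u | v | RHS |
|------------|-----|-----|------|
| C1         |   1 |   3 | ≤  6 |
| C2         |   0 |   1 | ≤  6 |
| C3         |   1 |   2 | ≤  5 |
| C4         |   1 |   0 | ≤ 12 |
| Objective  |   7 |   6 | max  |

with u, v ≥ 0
Each vertex is the intersection of two constraint boundaries that also satisfies all remaining constraints:
  u = 0 and v = 0 → (0, 0)
  u + 2v = 5 and v = 0 → (5, 0)
  u + 3v = 6 and u + 2v = 5 → (3, 1)
  u + 3v = 6 and u = 0 → (0, 2)

Vertices: (0, 0), (5, 0), (3, 1), (0, 2)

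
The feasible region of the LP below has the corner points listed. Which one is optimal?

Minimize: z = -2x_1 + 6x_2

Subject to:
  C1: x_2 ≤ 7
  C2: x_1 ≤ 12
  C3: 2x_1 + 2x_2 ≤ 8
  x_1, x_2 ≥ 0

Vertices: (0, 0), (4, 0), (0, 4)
Evaluating z = -2x_1 + 6x_2 at each vertex:
  (0, 0): z = 0
  (4, 0): z = -8
  (0, 4): z = 24

The smallest value is z = -8, attained at (4, 0).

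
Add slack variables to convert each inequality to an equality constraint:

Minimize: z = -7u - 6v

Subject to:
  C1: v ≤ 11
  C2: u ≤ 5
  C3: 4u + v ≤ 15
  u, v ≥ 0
min z = -7u - 6v

s.t.
  v + s1 = 11
  u + s2 = 5
  4u + v + s3 = 15
  u, v, s1, s2, s3 ≥ 0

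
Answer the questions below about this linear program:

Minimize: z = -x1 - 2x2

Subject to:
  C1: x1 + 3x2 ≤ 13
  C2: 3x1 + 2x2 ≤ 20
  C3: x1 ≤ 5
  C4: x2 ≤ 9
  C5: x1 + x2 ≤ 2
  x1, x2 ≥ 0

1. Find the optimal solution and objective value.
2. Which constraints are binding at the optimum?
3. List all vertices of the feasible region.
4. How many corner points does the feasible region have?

1. x1 = 0, x2 = 2, z = -4
2. C5, x1 ≥ 0
3. (0, 0), (2, 0), (0, 2)
4. 3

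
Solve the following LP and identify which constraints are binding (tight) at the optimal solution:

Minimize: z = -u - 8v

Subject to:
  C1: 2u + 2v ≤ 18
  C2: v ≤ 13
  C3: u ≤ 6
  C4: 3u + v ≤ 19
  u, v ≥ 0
Optimal: u = 0, v = 9
Slack at optimum:
  C1: slack = 0 (binding)
  C2: slack = 4
  C3: slack = 6
  C4: slack = 10
  u ≥ 0: u = 0 (binding)
  v ≥ 0: v = 9
Binding constraints: C1, u ≥ 0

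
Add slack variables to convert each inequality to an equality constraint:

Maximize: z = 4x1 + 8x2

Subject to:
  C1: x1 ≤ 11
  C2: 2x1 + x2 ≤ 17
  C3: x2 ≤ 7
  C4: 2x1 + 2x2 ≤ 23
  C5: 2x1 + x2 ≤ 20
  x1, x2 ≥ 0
max z = 4x1 + 8x2

s.t.
  x1 + s1 = 11
  2x1 + x2 + s2 = 17
  x2 + s3 = 7
  2x1 + 2x2 + s4 = 23
  2x1 + x2 + s5 = 20
  x1, x2, s1, s2, s3, s4, s5 ≥ 0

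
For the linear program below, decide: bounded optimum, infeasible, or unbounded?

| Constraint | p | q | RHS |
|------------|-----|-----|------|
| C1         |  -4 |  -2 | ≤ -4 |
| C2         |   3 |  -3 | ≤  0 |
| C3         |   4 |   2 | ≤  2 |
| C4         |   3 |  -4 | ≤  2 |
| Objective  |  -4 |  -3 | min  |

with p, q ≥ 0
C3 requires 4p + 2q ≤ 2, while C1 (-4p - 2q ≤ -4) is equivalent to 4p + 2q ≥ 4. Together they would need 4 ≤ 4p + 2q ≤ 2, which is impossible since 4 > 2. No point satisfies all constraints.

Infeasible — the constraint set is empty.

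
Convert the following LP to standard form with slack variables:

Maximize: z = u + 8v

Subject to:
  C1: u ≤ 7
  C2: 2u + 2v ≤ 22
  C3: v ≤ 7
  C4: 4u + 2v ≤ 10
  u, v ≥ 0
max z = u + 8v

s.t.
  u + s1 = 7
  2u + 2v + s2 = 22
  v + s3 = 7
  4u + 2v + s4 = 10
  u, v, s1, s2, s3, s4 ≥ 0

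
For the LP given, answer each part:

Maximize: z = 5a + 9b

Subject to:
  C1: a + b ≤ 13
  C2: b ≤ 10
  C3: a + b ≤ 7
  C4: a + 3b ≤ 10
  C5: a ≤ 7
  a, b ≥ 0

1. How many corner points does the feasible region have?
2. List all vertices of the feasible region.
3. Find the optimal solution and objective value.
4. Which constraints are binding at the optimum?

1. 4
2. (0, 0), (7, 0), (5.5, 1.5), (0, 3.333)
3. a = 5.5, b = 1.5, z = 41
4. C3, C4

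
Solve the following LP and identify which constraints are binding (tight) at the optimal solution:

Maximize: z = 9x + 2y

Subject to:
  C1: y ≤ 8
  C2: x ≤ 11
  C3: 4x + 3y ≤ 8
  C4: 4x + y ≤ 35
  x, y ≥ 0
Optimal: x = 2, y = 0
Slack at optimum:
  C1: slack = 8
  C2: slack = 9
  C3: slack = 0 (binding)
  C4: slack = 27
  x ≥ 0: x = 2
  y ≥ 0: y = 0 (binding)
Binding constraints: C3, y ≥ 0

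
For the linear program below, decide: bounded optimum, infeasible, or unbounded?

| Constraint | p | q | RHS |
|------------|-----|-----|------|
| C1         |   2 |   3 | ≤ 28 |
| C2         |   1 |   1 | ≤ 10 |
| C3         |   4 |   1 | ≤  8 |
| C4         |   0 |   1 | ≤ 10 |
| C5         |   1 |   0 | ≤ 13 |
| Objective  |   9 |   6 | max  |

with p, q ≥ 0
The point (0, 8) satisfies every constraint, so the LP is feasible; the constraints give p ≤ 13 and q ≤ 10, which with p, q ≥ 0 keep the feasible region inside a bounded box. A feasible, bounded LP attains a finite optimum at a vertex.

Feasible with finite optimum z* = 48 at (0, 8).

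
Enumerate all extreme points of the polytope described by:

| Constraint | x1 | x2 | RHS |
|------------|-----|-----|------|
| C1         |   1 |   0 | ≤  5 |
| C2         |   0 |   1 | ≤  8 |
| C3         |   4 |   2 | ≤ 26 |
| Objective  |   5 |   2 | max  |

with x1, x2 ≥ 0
Each vertex is the intersection of two constraint boundaries that also satisfies all remaining constraints:
  x1 = 0 and x2 = 0 → (0, 0)
  x1 = 5 and x2 = 0 → (5, 0)
  x1 = 5 and 4x1 + 2x2 = 26 → (5, 3)
  x2 = 8 and 4x1 + 2x2 = 26 → (2.5, 8)
  x2 = 8 and x1 = 0 → (0, 8)

Vertices: (0, 0), (5, 0), (5, 3), (2.5, 8), (0, 8)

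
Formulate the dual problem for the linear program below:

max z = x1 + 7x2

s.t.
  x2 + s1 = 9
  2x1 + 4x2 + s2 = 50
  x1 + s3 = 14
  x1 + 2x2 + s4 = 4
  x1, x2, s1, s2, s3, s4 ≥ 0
Minimize: z = 9y1 + 50y2 + 14y3 + 4y4

Subject to:
  C1: -2y2 - y3 - y4 ≤ -1
  C2: -y1 - 4y2 - 2y4 ≤ -7
  y1, y2, y3, y4 ≥ 0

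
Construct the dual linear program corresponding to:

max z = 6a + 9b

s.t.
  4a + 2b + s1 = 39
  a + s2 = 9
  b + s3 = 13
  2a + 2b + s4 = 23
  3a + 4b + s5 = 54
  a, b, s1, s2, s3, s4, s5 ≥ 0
Minimize: z = 39y1 + 9y2 + 13y3 + 23y4 + 54y5

Subject to:
  C1: -4y1 - y2 - 2y4 - 3y5 ≤ -6
  C2: -2y1 - y3 - 2y4 - 4y5 ≤ -9
  y1, y2, y3, y4, y5 ≥ 0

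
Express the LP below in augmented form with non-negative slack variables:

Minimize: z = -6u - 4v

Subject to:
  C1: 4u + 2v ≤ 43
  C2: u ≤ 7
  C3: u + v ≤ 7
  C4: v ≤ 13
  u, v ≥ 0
min z = -6u - 4v

s.t.
  4u + 2v + s1 = 43
  u + s2 = 7
  u + v + s3 = 7
  v + s4 = 13
  u, v, s1, s2, s3, s4 ≥ 0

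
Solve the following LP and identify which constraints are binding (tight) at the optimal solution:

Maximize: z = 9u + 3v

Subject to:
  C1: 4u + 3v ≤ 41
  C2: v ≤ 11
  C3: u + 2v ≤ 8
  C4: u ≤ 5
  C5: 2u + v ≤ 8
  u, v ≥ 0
Optimal: u = 4, v = 0
Slack at optimum:
  C1: slack = 25
  C2: slack = 11
  C3: slack = 4
  C4: slack = 1
  C5: slack = 0 (binding)
  u ≥ 0: u = 4
  v ≥ 0: v = 0 (binding)
Binding constraints: C5, v ≥ 0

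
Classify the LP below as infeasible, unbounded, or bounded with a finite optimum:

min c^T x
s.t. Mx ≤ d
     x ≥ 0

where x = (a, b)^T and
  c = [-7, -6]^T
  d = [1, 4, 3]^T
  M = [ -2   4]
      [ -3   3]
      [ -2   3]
Feasible point: (0, 0) satisfies every constraint, so the LP is feasible.
Direction d = (1, 0): for each constraint row a, a·d ≤ 0 —
  (-2)(1) + (4)(0) = -2 ≤ 0
  (-3)(1) + (3)(0) = -3 ≤ 0
  (-2)(1) + (3)(0) = -2 ≤ 0
and d ≥ 0, so (0, 0) + t·d stays feasible for every t ≥ 0. Along this ray z = -7a - 6b changes by -7 per unit t, so z → −∞.

Unbounded: there is a feasible ray along which z → −∞.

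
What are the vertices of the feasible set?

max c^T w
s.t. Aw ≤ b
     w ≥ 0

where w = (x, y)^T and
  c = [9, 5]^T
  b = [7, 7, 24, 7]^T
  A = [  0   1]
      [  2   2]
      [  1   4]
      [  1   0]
Each vertex is the intersection of two constraint boundaries that also satisfies all remaining constraints:
  x = 0 and y = 0 → (0, 0)
  2x + 2y = 7 and y = 0 → (3.5, 0)
  2x + 2y = 7 and x = 0 → (0, 3.5)

Vertices: (0, 0), (3.5, 0), (0, 3.5)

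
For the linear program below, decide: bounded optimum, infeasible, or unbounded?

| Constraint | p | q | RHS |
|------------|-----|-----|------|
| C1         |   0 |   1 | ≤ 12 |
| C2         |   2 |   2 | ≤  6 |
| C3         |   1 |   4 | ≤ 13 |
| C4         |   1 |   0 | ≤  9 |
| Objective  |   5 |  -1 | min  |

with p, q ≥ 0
The point (0, 3) satisfies every constraint, so the LP is feasible; the constraints give p ≤ 9 and q ≤ 12, which with p, q ≥ 0 keep the feasible region inside a bounded box. A feasible, bounded LP attains a finite optimum at a vertex.

Feasible with finite optimum z* = -3 at (0, 3).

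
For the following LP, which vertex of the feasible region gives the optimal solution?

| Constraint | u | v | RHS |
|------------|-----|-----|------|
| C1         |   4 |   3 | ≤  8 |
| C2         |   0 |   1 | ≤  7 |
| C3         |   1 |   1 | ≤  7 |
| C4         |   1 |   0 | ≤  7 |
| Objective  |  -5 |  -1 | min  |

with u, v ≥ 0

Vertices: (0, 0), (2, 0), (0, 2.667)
Evaluating z = -5u - v at each vertex:
  (0, 0): z = 0
  (2, 0): z = -10
  (0, 2.667): z = -2.667

The smallest value is z = -10, attained at (2, 0).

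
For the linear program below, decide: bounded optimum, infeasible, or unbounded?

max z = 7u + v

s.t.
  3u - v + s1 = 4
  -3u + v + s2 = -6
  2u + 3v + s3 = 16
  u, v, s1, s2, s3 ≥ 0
The row 3u - v + s1 = 4 with s1 ≥ 0 requires 3u - v ≤ 4, while the row -3u + v + s2 = -6 with s2 ≥ 0 is equivalent to 3u - v ≥ 6. Together they would need 6 ≤ 3u - v ≤ 4, which is impossible since 6 > 4. No point satisfies all constraints.

The feasible region is empty; the LP is infeasible.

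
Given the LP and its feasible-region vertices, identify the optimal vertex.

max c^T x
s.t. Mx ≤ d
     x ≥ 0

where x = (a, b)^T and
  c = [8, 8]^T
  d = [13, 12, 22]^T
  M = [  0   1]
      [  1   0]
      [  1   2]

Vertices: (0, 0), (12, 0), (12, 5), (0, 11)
Evaluating z = 8a + 8b at each vertex:
  (0, 0): z = 0
  (12, 0): z = 96
  (12, 5): z = 136
  (0, 11): z = 88

The largest value is z = 136, attained at (12, 5).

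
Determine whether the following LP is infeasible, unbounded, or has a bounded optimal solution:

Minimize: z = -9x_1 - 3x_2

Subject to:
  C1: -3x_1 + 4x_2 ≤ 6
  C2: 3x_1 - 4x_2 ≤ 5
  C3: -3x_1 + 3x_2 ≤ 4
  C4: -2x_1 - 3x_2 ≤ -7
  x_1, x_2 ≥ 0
Feasible point: (1, 2) satisfies every constraint, so the LP is feasible.
Direction d = (4, 3): for each constraint row a, a·d ≤ 0 —
  (-3)(4) + (4)(3) = 0 ≤ 0
  (3)(4) + (-4)(3) = 0 ≤ 0
  (-3)(4) + (3)(3) = -3 ≤ 0
  (-2)(4) + (-3)(3) = -17 ≤ 0
and d ≥ 0, so (1, 2) + t·d stays feasible for every t ≥ 0. Along this ray z = -9x_1 - 3x_2 changes by -45 per unit t, so z → −∞.

Unbounded: there is a feasible ray along which z → −∞.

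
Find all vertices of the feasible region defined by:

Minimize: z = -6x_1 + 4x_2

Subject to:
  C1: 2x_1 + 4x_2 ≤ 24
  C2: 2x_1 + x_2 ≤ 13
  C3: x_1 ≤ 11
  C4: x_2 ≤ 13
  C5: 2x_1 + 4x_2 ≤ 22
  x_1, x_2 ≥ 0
Each vertex is the intersection of two constraint boundaries that also satisfies all remaining constraints:
  x_1 = 0 and x_2 = 0 → (0, 0)
  2x_1 + x_2 = 13 and x_2 = 0 → (6.5, 0)
  2x_1 + x_2 = 13 and 2x_1 + 4x_2 = 22 → (5, 3)
  2x_1 + 4x_2 = 22 and x_1 = 0 → (0, 5.5)

Vertices: (0, 0), (6.5, 0), (5, 3), (0, 5.5)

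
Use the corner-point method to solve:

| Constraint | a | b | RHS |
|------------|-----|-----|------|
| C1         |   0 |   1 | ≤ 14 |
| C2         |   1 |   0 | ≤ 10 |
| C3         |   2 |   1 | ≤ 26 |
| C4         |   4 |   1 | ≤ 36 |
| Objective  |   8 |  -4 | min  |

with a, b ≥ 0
Each vertex is the intersection of two constraint boundaries that also satisfies all remaining constraints:
  a = 0 and b = 0 → (0, 0)
  4a + b = 36 and b = 0 → (9, 0)
  b = 14 and 4a + b = 36 → (5.5, 14)
  b = 14 and a = 0 → (0, 14)

Evaluating z = 8a - 4b at each vertex:
  (0, 0): z = 0
  (9, 0): z = 72
  (5.5, 14): z = -12
  (0, 14): z = -56

The minimum is at (0, 14) with z = -56.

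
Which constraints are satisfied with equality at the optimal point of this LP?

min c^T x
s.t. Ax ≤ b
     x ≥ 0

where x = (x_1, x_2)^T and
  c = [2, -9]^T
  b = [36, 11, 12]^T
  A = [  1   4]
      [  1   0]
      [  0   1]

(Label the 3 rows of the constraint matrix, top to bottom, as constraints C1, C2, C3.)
Optimal: x_1 = 0, x_2 = 9
Slack at optimum:
  C1: slack = 0 (binding)
  C2: slack = 11
  C3: slack = 3
  x_1 ≥ 0: x_1 = 0 (binding)
  x_2 ≥ 0: x_2 = 9
Binding constraints: C1, x_1 ≥ 0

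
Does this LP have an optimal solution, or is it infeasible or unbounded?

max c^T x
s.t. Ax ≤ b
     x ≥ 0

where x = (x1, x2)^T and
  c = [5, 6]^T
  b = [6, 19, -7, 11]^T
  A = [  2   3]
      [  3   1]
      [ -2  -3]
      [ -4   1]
One constraint requires 2x1 + 3x2 ≤ 6, while the constraint -2x1 - 3x2 ≤ -7 is equivalent to 2x1 + 3x2 ≥ 7. Together they would need 7 ≤ 2x1 + 3x2 ≤ 6, which is impossible since 7 > 6. No point satisfies all constraints.

The feasible region is empty; the LP is infeasible.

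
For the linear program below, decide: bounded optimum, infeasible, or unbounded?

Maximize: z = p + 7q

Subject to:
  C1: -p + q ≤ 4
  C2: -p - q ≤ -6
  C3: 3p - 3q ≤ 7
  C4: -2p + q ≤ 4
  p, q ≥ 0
Feasible point: (1, 5) satisfies every constraint, so the LP is feasible.
Direction d = (1, 1): for each constraint row a, a·d ≤ 0 —
  (-1)(1) + (1)(1) = 0 ≤ 0
  (-1)(1) + (-1)(1) = -2 ≤ 0
  (3)(1) + (-3)(1) = 0 ≤ 0
  (-2)(1) + (1)(1) = -1 ≤ 0
and d ≥ 0, so (1, 5) + t·d stays feasible for every t ≥ 0. Along this ray z = p + 7q changes by 8 per unit t, so z → +∞.

Unbounded: there is a feasible ray along which z → +∞.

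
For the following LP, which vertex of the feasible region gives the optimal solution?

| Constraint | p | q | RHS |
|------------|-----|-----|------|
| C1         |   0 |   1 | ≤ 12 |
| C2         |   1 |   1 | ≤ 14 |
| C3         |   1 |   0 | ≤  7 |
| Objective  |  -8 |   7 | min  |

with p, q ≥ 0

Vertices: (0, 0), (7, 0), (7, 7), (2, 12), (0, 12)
Evaluating z = -8p + 7q at each vertex:
  (0, 0): z = 0
  (7, 0): z = -56
  (7, 7): z = -7
  (2, 12): z = 68
  (0, 12): z = 84

The smallest value is z = -56, attained at (7, 0).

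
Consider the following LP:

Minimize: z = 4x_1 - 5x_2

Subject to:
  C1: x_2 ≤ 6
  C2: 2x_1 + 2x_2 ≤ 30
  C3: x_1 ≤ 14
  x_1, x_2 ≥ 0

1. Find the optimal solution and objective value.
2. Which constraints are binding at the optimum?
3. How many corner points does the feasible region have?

1. x_1 = 0, x_2 = 6, z = -30
2. C1, x_1 ≥ 0
3. 5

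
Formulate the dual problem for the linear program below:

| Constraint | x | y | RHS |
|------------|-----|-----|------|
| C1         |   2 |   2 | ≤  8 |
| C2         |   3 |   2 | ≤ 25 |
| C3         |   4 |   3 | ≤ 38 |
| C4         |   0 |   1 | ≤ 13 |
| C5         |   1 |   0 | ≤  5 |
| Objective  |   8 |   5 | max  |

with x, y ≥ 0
Minimize: z = 8y1 + 25y2 + 38y3 + 13y4 + 5y5

Subject to:
  C1: -2y1 - 3y2 - 4y3 - y5 ≤ -8
  C2: -2y1 - 2y2 - 3y3 - y4 ≤ -5
  y1, y2, y3, y4, y5 ≥ 0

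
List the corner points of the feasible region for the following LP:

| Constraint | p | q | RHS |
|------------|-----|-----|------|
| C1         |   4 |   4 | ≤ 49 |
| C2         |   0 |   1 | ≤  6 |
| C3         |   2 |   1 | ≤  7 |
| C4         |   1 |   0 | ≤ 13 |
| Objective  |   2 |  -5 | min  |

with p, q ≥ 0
Each vertex is the intersection of two constraint boundaries that also satisfies all remaining constraints:
  p = 0 and q = 0 → (0, 0)
  2p + q = 7 and q = 0 → (3.5, 0)
  q = 6 and 2p + q = 7 → (0.5, 6)
  q = 6 and p = 0 → (0, 6)

Vertices: (0, 0), (3.5, 0), (0.5, 6), (0, 6)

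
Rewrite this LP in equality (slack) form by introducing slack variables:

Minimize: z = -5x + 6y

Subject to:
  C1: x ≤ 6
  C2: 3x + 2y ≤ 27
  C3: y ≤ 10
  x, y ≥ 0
min z = -5x + 6y

s.t.
  x + s1 = 6
  3x + 2y + s2 = 27
  y + s3 = 10
  x, y, s1, s2, s3 ≥ 0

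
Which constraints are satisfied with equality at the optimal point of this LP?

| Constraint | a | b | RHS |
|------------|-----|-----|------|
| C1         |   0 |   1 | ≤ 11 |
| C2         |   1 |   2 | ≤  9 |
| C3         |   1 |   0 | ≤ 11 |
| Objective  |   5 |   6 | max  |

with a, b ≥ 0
Optimal: a = 9, b = 0
Slack at optimum:
  C1: slack = 11
  C2: slack = 0 (binding)
  C3: slack = 2
  a ≥ 0: a = 9
  b ≥ 0: b = 0 (binding)
Binding constraints: C2, b ≥ 0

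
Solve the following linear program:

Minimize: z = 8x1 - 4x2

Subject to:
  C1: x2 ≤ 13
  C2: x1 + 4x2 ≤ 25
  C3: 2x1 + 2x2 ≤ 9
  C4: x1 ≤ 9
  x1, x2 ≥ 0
x1 = 0, x2 = 4.5, z = -18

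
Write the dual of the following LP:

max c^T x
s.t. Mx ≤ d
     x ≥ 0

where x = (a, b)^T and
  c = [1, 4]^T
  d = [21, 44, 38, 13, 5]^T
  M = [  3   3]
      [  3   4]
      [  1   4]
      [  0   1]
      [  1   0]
Minimize: z = 21y1 + 44y2 + 38y3 + 13y4 + 5y5

Subject to:
  C1: -3y1 - 3y2 - y3 - y5 ≤ -1
  C2: -3y1 - 4y2 - 4y3 - y4 ≤ -4
  y1, y2, y3, y4, y5 ≥ 0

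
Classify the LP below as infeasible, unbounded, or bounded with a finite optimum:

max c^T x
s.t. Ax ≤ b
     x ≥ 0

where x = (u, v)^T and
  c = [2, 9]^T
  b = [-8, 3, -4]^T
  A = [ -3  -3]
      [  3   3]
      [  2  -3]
One constraint requires 3u + 3v ≤ 3, while the constraint -3u - 3v ≤ -8 is equivalent to 3u + 3v ≥ 8. Together they would need 8 ≤ 3u + 3v ≤ 3, which is impossible since 8 > 3. No point satisfies all constraints.

Infeasible: no point satisfies all constraints simultaneously.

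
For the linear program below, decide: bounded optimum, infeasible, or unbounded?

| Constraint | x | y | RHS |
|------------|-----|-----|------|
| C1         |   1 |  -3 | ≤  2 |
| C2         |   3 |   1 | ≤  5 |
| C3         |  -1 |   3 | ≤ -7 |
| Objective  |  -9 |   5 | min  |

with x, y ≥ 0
C1 requires x - 3y ≤ 2, while C3 (-x + 3y ≤ -7) is equivalent to x - 3y ≥ 7. Together they would need 7 ≤ x - 3y ≤ 2, which is impossible since 7 > 2. No point satisfies all constraints.

Infeasible — the constraint set is empty.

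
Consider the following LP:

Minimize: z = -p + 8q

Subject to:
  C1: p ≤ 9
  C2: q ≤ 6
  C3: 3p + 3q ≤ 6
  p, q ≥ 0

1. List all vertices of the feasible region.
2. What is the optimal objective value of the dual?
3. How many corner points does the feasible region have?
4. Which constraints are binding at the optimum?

1. (0, 0), (2, 0), (0, 2)
2. -2 (by strong duality, equal to the primal optimum)
3. 3
4. C3, q ≥ 0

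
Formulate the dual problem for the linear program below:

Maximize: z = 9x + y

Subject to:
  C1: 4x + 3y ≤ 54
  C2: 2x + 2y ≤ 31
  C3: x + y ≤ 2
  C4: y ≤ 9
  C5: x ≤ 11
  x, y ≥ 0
Minimize: z = 54y1 + 31y2 + 2y3 + 9y4 + 11y5

Subject to:
  C1: -4y1 - 2y2 - y3 - y5 ≤ -9
  C2: -3y1 - 2y2 - y3 - y4 ≤ -1
  y1, y2, y3, y4, y5 ≥ 0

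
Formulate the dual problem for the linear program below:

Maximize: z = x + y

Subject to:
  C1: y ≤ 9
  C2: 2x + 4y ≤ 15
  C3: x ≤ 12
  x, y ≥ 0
Minimize: z = 9y1 + 15y2 + 12y3

Subject to:
  C1: -2y2 - y3 ≤ -1
  C2: -y1 - 4y2 ≤ -1
  y1, y2, y3 ≥ 0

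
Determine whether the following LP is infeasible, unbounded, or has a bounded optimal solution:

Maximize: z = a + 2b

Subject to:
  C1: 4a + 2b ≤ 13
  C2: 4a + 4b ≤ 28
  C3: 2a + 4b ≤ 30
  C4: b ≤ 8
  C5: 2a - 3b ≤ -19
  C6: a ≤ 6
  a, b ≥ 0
The point (0, 6.5) satisfies every constraint, so the LP is feasible; the constraints give a ≤ 6 and b ≤ 8, which with a, b ≥ 0 keep the feasible region inside a bounded box. A feasible, bounded LP attains a finite optimum at a vertex.

Evaluating z = a + 2b at each vertex:
  (0, 6.333): z = 12.67
  (0.0625, 6.375): z = 12.81
  (0, 6.5): z = 13

Bounded optimum: z* = 13 at (0, 6.5).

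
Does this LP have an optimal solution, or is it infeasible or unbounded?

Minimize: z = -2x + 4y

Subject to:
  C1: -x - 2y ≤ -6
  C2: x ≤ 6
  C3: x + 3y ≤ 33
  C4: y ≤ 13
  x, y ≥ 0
The point (6, 0) satisfies every constraint, so the LP is feasible; the constraints give x ≤ 6 and y ≤ 13, which with x, y ≥ 0 keep the feasible region inside a bounded box. A feasible, bounded LP attains a finite optimum at a vertex.

Evaluating z = -2x + 4y at each vertex:
  (0, 3): z = 12
  (6, 0): z = -12
  (6, 9): z = 24
  (0, 11): z = 44

The LP has an optimal solution: (6, 0) with z = -12.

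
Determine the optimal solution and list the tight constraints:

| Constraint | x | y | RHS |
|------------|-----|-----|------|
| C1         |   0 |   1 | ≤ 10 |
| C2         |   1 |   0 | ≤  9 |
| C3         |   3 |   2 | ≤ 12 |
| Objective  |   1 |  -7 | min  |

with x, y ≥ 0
Optimal: x = 0, y = 6
Slack at optimum:
  C1: slack = 4
  C2: slack = 9
  C3: slack = 0 (binding)
  x ≥ 0: x = 0 (binding)
  y ≥ 0: y = 6
Binding constraints: C3, x ≥ 0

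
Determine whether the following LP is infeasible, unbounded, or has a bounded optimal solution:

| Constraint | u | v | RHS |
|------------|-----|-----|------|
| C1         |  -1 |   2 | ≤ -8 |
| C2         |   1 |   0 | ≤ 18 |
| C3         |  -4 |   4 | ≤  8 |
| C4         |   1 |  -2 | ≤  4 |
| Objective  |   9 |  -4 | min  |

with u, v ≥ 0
C4 requires u - 2v ≤ 4, while C1 (-u + 2v ≤ -8) is equivalent to u - 2v ≥ 8. Together they would need 8 ≤ u - 2v ≤ 4, which is impossible since 8 > 4. No point satisfies all constraints.

The feasible region is empty; the LP is infeasible.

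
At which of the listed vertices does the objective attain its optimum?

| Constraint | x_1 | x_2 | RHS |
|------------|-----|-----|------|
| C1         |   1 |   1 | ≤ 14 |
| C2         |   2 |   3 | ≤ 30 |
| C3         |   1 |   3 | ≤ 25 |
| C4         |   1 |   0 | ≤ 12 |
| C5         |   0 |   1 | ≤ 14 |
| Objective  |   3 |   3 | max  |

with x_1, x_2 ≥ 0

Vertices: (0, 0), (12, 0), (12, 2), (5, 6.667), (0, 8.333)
(12, 2) with z = 42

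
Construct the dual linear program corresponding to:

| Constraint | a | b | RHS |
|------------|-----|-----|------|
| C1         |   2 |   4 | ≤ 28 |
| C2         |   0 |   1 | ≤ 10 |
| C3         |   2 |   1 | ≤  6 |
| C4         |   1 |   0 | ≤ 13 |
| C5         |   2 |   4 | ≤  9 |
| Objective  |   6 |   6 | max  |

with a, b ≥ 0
Minimize: z = 28y1 + 10y2 + 6y3 + 13y4 + 9y5

Subject to:
  C1: -2y1 - 2y3 - y4 - 2y5 ≤ -6
  C2: -4y1 - y2 - y3 - 4y5 ≤ -6
  y1, y2, y3, y4, y5 ≥ 0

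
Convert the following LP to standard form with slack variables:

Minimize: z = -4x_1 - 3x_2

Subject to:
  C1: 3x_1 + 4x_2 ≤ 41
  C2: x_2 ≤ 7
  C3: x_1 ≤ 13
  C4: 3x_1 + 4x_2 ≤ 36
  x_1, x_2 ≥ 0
min z = -4x_1 - 3x_2

s.t.
  3x_1 + 4x_2 + s1 = 41
  x_2 + s2 = 7
  x_1 + s3 = 13
  3x_1 + 4x_2 + s4 = 36
  x_1, x_2, s1, s2, s3, s4 ≥ 0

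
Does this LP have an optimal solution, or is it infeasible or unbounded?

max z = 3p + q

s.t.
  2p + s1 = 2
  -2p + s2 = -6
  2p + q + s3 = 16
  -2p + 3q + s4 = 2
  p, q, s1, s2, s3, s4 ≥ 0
The row 2p + s1 = 2 with s1 ≥ 0 requires 2p ≤ 2, while the row -2p + s2 = -6 with s2 ≥ 0 is equivalent to 2p ≥ 6. Together they would need 6 ≤ 2p ≤ 2, which is impossible since 6 > 2. No point satisfies all constraints.

Infeasible: no point satisfies all constraints simultaneously.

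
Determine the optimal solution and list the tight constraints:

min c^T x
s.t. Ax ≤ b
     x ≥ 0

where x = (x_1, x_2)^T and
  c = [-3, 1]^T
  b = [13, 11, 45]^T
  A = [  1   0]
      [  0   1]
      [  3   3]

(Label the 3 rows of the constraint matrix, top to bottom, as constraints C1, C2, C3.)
Optimal: x_1 = 13, x_2 = 0
Binding: C1, x_2 ≥ 0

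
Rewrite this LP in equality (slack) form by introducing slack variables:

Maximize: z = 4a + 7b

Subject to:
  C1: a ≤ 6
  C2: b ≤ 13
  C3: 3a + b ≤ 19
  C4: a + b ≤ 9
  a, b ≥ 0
max z = 4a + 7b

s.t.
  a + s1 = 6
  b + s2 = 13
  3a + b + s3 = 19
  a + b + s4 = 9
  a, b, s1, s2, s3, s4 ≥ 0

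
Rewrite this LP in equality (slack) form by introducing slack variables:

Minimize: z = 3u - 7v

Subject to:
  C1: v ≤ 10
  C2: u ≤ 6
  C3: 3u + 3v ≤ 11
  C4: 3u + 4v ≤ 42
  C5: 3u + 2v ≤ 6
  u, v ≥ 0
min z = 3u - 7v

s.t.
  v + s1 = 10
  u + s2 = 6
  3u + 3v + s3 = 11
  3u + 4v + s4 = 42
  3u + 2v + s5 = 6
  u, v, s1, s2, s3, s4, s5 ≥ 0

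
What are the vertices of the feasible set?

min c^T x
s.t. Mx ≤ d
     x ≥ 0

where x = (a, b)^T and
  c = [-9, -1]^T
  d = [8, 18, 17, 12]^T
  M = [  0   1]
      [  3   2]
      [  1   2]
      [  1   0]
Each vertex is the intersection of two constraint boundaries that also satisfies all remaining constraints:
  a = 0 and b = 0 → (0, 0)
  3a + 2b = 18 and b = 0 → (6, 0)
  b = 8 and 3a + 2b = 18 → (0.6667, 8)
  b = 8 and a = 0 → (0, 8)

Vertices: (0, 0), (6, 0), (0.6667, 8), (0, 8)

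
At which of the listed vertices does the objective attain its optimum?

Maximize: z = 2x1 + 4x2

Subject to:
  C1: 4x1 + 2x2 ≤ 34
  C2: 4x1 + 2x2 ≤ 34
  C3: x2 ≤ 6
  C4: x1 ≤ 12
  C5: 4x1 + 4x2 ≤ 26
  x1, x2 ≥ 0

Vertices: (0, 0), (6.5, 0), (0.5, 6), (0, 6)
(0.5, 6) with z = 25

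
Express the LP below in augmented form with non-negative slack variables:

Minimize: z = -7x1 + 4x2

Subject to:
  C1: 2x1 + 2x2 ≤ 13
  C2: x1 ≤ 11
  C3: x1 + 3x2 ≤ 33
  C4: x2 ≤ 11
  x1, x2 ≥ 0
min z = -7x1 + 4x2

s.t.
  2x1 + 2x2 + s1 = 13
  x1 + s2 = 11
  x1 + 3x2 + s3 = 33
  x2 + s4 = 11
  x1, x2, s1, s2, s3, s4 ≥ 0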